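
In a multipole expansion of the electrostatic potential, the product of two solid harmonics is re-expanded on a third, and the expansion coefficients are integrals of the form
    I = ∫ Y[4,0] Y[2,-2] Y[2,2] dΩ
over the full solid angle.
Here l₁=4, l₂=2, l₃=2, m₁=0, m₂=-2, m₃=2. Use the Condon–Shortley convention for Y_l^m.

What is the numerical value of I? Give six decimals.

Rules hold: Σm=0, L=8 even, 2≤2≤6.
N = 9·5·5 = 225
Δ = 4!·4!·0!/9! = 1/630
Racah Σ t=2..2: t=2:+1/16 = 1/16
⇒ 3j(4 2 2; 0 0 0)² = 2/35, sgn +1
Racah Σ t=0..0: t=0:+1/576 = 1/576
⇒ 3j(4 2 2; 0 -2 2)² = 1/630, sgn +1
4πI² = N·(3j₀)²·(3jₘ)² = 1/49
I = +1·√(0.0204082/4π) = 0.04029926

0.040299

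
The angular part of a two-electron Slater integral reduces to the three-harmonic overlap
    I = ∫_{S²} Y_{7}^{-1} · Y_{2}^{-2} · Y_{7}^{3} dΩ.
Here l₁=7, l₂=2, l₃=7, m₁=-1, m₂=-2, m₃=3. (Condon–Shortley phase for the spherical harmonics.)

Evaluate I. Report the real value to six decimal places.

Rules hold: Σm=0, L=16 even, 5≤7≤9.
N = 15·5·15 = 1125
Δ = 2!·12!·2!/17! = 1/185640
Racah Σ t=0..2: t=0:+1/2419200 t=1:−1/518400 t=2:+1/2419200 = -1/907200
⇒ 3j(7 2 7; 0 0 0)² = 56/3315, sgn +1
Racah Σ t=0..0: t=0:+1/3870720 = 1/3870720
⇒ 3j(7 2 7; -1 -2 3)² = 135/6188, sgn +1
4πI² = N·(3j₀)²·(3jₘ)² = 20250/48841
I = +1·√(0.414611/4π) = 0.18164160

0.181642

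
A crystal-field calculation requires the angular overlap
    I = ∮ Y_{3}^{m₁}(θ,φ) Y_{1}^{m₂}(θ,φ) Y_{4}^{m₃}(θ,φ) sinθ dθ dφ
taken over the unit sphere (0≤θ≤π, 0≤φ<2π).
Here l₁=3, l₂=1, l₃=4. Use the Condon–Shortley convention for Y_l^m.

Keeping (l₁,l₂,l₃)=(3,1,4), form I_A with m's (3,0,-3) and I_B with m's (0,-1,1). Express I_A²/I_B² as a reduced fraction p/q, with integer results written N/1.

Shared (l₁,l₂,l₃)=(3,1,4): N and (l;000)² cancel in I_A²/I_B².
A: Δ = 0!·6!·2!/9! = 1/252; Racah Σ t=0..0: t=0:+1/720 = 1/720; ⇒ 3j(3 1 4; 3 0 -3)² = 1/36, sgn -1
B: Δ = 0!·6!·2!/9! = 1/252; Racah Σ t=0..0: t=0:+1/72 = 1/72; ⇒ 3j(3 1 4; 0 -1 1)² = 5/126, sgn -1
I_A²/I_B² = (1/36)/(5/126) = 7/10

7/10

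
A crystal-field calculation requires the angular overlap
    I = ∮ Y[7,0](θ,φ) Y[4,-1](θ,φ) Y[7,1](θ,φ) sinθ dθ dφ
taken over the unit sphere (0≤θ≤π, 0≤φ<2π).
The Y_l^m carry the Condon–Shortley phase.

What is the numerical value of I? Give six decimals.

Checks pass: Σm=0; 18 even; l₃=7∈[3,11].
(2·7+1)(2·4+1)(2·7+1) = 2025
Δ: 4! 10! 4! / 19! → 1/58198140
sum: t=0:+1/17418240 t=1:−1/622080 t=2:+1/230400 t=3:−1/622080 t=4:+1/17418240 = 1/806400
3j²(7 4 7; 0 0 0) = Δ·Π!·Σ² = 2268/230945  (sign -1)
sum: t=0:+1/4354560 t=1:−1/414720 t=2:+1/345600 t=3:−1/2488320 = 1/3225600
3j²(7 4 7; 0 -1 1) = Δ·Π!·Σ² = 81/92378  (sign +1)
combine: 4πI² = 2025·2268/230945·81/92378 = 37200870/2133423721
take √, sign -1: I = -0.03725058

-0.037251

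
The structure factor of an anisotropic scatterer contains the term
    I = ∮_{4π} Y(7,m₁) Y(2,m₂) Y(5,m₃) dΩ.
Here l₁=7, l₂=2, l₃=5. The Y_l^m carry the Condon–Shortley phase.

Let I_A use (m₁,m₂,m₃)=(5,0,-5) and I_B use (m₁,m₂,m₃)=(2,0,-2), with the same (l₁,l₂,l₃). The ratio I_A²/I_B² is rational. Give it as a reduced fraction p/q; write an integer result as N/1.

Same 7,2,5: normalisation and zero-m 3j drop out of the ratio.
A: Δ: 4! 10! 0! / 15! → 1/15015; sum: t=2:+1/14515200 = 1/14515200; 3j²(7 2 5; 5 0 -5) = Δ·Π!·Σ² = 2/455  (sign +1)
B: Δ: 4! 10! 0! / 15! → 1/15015; sum: t=2:+1/120960 = 1/120960; 3j²(7 2 5; 2 0 -2) = Δ·Π!·Σ² = 24/1001  (sign -1)
I_A²/I_B² = (2/455)/(24/1001) = 11/60

11/60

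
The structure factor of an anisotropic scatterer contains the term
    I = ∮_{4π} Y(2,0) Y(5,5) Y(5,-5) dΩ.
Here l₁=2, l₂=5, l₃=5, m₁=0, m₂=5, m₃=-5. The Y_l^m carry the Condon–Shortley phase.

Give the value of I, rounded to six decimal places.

m-sum 0 ✓  L=12 even ✓  3≤5≤7 ✓
Π(2lᵢ+1) = 5×11×11 = 605
triangle coeff Δ(2,5,5) = 1/38610
Σ_t [0,2]: t=0:+1/2880 t=1:−1/576 t=2:+1/2880 = -1/960
(3j)²=10/429 [(2 5 5; 0 0 0)], sign=+1
Σ_t [2,2]: t=2:+1/161280 = 1/161280
(3j)²=15/286 [(2 5 5; 0 5 -5)], sign=+1
⇒ 4πI² = 125/169
I = (+1)√(125/169/(4π)) = 0.24260890

0.242609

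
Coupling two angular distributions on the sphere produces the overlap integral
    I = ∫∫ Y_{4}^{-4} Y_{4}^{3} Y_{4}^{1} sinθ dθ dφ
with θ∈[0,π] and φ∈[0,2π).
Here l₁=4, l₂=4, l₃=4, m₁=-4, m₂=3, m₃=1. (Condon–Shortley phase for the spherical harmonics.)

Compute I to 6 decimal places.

Checks pass: Σm=0; 12 even; l₃=4∈[0,8].
(2·4+1)(2·4+1)(2·4+1) = 729
Δ: 4! 4! 4! / 13! → 1/450450
sum: t=0:+1/13824 t=1:−1/216 t=2:+1/64 t=3:−1/216 t=4:+1/13824 = 5/768
3j²(4 4 4; 0 0 0) = Δ·Π!·Σ² = 18/1001  (sign +1)
sum: t=4:+1/3456 = 1/3456
3j²(4 4 4; -4 3 1) = Δ·Π!·Σ² = 35/1287  (sign -1)
combine: 4πI² = 729·18/1001·35/1287 = 7290/20449
take √, sign -1: I = -0.16843130

-0.168431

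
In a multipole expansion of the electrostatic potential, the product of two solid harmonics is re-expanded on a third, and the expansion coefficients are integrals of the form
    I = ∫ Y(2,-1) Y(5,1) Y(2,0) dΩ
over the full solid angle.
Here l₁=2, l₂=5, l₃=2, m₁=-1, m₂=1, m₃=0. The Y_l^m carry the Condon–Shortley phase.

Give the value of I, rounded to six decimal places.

0.000000

l₃=2 ∉ [3,7] — triangle fails ⇒ I = 0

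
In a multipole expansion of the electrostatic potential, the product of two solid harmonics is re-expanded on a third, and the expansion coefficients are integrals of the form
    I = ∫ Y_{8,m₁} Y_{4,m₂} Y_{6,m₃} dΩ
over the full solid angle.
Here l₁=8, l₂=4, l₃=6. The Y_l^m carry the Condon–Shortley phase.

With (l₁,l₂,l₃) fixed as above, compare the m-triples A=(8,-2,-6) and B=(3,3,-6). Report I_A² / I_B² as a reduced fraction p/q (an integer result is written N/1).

Same 8,4,6: normalisation and zero-m 3j drop out of the ratio.
A: Δ: 6! 10! 2! / 19! → 1/23279256; sum: t=0:+1/5225472000 = 1/5225472000; 3j²(8 4 6; 8 -2 -6) = Δ·Π!·Σ² = 22/969  (sign +1)
B: Δ: 6! 10! 2! / 19! → 1/23279256; sum: t=5:−1/870912000 = -1/870912000; 3j²(8 4 6; 3 3 -6) = Δ·Π!·Σ² = 11/16796  (sign -1)
I_A²/I_B² = (22/969)/(11/16796) = 104/3

104/3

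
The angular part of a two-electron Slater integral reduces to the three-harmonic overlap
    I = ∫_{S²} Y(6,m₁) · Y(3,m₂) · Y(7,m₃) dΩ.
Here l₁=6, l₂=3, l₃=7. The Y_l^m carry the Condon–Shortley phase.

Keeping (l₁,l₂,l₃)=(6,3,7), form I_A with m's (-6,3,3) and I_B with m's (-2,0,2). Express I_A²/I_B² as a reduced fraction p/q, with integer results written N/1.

l's match ⇒ only the (l;m) 3-j factors differ between A and B.
A: triangle coeff Δ(6,3,7) = 1/2042040; Σ_t [2,2]: t=2:+1/174182400 = 1/174182400; (3j)²=3/6188 [(6 3 7; -6 3 3)], sign=+1
B: triangle coeff Δ(6,3,7) = 1/2042040; Σ_t [0,2]: t=0:+1/967680 t=1:−1/120960 t=2:+1/207360 = -1/414720; (3j)²=21/4862 [(6 3 7; -2 0 2)], sign=+1
I_A²/I_B² = (3/6188)/(21/4862) = 11/98

11/98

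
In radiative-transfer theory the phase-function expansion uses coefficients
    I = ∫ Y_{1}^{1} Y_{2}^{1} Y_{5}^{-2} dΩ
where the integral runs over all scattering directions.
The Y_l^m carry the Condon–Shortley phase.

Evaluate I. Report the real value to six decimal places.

|1−2|≤5≤1+2 violated ⇒ I = 0

0.000000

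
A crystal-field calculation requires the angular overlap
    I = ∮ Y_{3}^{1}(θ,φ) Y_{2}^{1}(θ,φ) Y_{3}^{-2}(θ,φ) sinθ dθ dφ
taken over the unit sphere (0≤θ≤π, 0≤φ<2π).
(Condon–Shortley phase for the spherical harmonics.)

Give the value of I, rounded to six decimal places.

Checks pass: Σm=0; 8 even; l₃=3∈[1,5].
(2·3+1)(2·2+1)(2·3+1) = 245
Δ: 2! 4! 2! / 9! → 1/3780
sum: t=0:+1/24 t=1:−1/4 t=2:+1/24 = -1/6
3j²(3 2 3; 0 0 0) = Δ·Π!·Σ² = 4/105  (sign +1)
sum: t=1:−1/12 t=2:+1/48 = -1/16
3j²(3 2 3; 1 1 -2) = Δ·Π!·Σ² = 1/28  (sign +1)
combine: 4πI² = 245·4/105·1/28 = 1/3
take √, sign +1: I = 0.16286750

0.162868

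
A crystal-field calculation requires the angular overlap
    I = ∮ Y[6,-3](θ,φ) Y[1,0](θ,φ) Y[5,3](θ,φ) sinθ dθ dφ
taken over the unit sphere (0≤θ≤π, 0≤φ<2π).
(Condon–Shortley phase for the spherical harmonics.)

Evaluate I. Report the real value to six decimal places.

Checks pass: Σm=0; 12 even; l₃=5∈[5,7].
(2·6+1)(2·1+1)(2·5+1) = 429
Δ: 2! 10! 0! / 13! → 1/858
sum: t=1:−1/14400 = -1/14400
3j²(6 1 5; 0 0 0) = Δ·Π!·Σ² = 6/143  (sign +1)
sum: t=1:−1/80640 = -1/80640
3j²(6 1 5; -3 0 3) = Δ·Π!·Σ² = 9/286  (sign -1)
combine: 4πI² = 429·6/143·9/286 = 81/143
take √, sign -1: I = -0.21230956

-0.212310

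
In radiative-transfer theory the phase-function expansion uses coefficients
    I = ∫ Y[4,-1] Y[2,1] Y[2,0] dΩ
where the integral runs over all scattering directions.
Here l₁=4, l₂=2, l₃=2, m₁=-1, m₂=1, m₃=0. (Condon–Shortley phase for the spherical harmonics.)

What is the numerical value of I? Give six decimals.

-0.220728

Rules hold: Σm=0, L=8 even, 2≤2≤6.
N = 9·5·5 = 225
Δ = 4!·4!·0!/9! = 1/630
Racah Σ t=2..2: t=2:+1/16 = 1/16
⇒ 3j(4 2 2; 0 0 0)² = 2/35, sgn +1
Racah Σ t=3..3: t=3:−1/24 = -1/24
⇒ 3j(4 2 2; -1 1 0)² = 1/21, sgn -1
4πI² = N·(3j₀)²·(3jₘ)² = 30/49
I = -1·√(0.612245/4π) = -0.22072812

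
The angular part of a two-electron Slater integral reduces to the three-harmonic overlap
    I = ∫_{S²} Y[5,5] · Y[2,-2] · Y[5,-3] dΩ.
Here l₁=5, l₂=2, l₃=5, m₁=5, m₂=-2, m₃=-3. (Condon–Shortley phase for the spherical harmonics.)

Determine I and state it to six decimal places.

Rules hold: Σm=0, L=12 even, 3≤5≤7.
N = 11·5·11 = 605
Δ = 2!·8!·2!/13! = 1/38610
Racah Σ t=0..2: t=0:+1/2880 t=1:−1/576 t=2:+1/2880 = -1/960
⇒ 3j(5 2 5; 0 0 0)² = 10/429, sgn +1
Racah Σ t=0..0: t=0:+1/161280 = 1/161280
⇒ 3j(5 2 5; 5 -2 -3)² = 1/143, sgn +1
4πI² = N·(3j₀)²·(3jₘ)² = 50/507
I = +1·√(0.0986193/4π) = 0.08858824

0.088588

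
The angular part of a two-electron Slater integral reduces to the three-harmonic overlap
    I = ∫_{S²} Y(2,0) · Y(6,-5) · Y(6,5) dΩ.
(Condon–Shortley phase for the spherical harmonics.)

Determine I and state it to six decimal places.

Checks pass: Σm=0; 14 even; l₃=6∈[4,8].
(2·2+1)(2·6+1)(2·6+1) = 845
Δ: 2! 2! 10! / 15! → 1/90090
sum: t=0:+1/69120 t=1:−1/14400 t=2:+1/69120 = -7/172800
3j²(2 6 6; 0 0 0) = Δ·Π!·Σ² = 14/715  (sign -1)
sum: t=0:+1/1451520 t=1:−1/3628800 = 1/2419200
3j²(2 6 6; 0 -5 5) = Δ·Π!·Σ² = 11/910  (sign -1)
combine: 4πI² = 845·14/715·11/910 = 1/5
take √, sign +1: I = 0.12615663

0.126157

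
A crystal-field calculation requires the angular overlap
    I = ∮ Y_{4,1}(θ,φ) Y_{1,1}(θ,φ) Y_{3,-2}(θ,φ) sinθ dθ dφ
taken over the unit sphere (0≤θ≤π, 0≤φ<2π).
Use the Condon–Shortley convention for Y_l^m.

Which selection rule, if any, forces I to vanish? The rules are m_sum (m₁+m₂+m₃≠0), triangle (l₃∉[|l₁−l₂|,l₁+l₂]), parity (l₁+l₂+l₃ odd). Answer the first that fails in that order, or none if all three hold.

none

Σmᵢ = 0  ✓
l₃∈[|l₁−l₂|,l₁+l₂]=[3,5], have l₃=3  ✓
Σlᵢ = 8 ⇒ even  ✓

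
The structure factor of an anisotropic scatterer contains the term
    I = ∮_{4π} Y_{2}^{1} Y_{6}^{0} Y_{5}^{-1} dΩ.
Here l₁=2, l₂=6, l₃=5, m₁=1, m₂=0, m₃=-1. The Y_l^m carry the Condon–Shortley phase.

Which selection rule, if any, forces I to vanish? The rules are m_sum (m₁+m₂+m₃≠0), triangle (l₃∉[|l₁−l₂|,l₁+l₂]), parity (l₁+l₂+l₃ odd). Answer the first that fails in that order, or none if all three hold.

parity

m₁+m₂+m₃ = 1 + 0 − 1 = 0  ✓
triangle: |2−6|=4 ≤ l₃=5 ≤ 2+6=8  ✓
parity: l₁+l₂+l₃ = 13 is odd  ✗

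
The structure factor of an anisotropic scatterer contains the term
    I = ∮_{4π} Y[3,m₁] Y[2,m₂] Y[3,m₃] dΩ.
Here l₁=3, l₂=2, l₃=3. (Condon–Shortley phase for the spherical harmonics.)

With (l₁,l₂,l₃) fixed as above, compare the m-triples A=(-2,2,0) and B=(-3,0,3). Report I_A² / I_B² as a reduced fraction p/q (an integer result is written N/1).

Shared (l₁,l₂,l₃)=(3,2,3): N and (l;000)² cancel in I_A²/I_B².
A: Δ = 2!·4!·2!/9! = 1/3780; Racah Σ t=2..2: t=2:+1/24 = 1/24; ⇒ 3j(3 2 3; -2 2 0)² = 1/21, sgn -1
B: Δ = 2!·4!·2!/9! = 1/3780; Racah Σ t=2..2: t=2:+1/96 = 1/96; ⇒ 3j(3 2 3; -3 0 3)² = 5/84, sgn +1
I_A²/I_B² = (1/21)/(5/84) = 4/5

4/5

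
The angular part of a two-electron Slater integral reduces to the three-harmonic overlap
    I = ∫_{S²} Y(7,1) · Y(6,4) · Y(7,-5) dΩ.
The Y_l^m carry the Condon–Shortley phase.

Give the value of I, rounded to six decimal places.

0.082830

Checks pass: Σm=0; 20 even; l₃=7∈[1,13].
(2·7+1)(2·6+1)(2·7+1) = 2925
Δ: 6! 8! 6! / 21! → 1/2444321880
sum: t=0:+1/2612736000 t=1:−1/20736000 t=2:+1/1658880 t=3:−1/746496 t=4:+1/1658880 t=5:−1/20736000 t=6:+1/2612736000 = -1/4354560
3j²(7 6 7; 0 0 0) = Δ·Π!·Σ² = 1000/138567  (sign +1)
sum: t=4:+1/49766400 t=5:−1/72576000 t=6:+1/1393459200 = 7/995328000
3j²(7 6 7; 1 4 -5) = Δ·Π!·Σ² = 343/83980  (sign +1)
combine: 4πI² = 2925·1000/138567·343/83980 = 1286250/14919047
take √, sign +1: I = 0.08282992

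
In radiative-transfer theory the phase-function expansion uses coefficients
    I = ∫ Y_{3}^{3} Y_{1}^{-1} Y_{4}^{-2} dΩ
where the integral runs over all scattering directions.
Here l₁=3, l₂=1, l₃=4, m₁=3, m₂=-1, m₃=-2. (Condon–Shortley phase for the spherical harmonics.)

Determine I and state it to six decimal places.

Checks pass: Σm=0; 8 even; l₃=4∈[2,4].
(2·3+1)(2·1+1)(2·4+1) = 189
Δ: 0! 6! 2! / 9! → 1/252
sum: t=0:+1/36 = 1/36
3j²(3 1 4; 0 0 0) = Δ·Π!·Σ² = 4/63  (sign +1)
sum: t=0:+1/1440 = 1/1440
3j²(3 1 4; 3 -1 -2) = Δ·Π!·Σ² = 1/252  (sign +1)
combine: 4πI² = 189·4/63·1/252 = 1/21
take √, sign +1: I = 0.06155813

0.061558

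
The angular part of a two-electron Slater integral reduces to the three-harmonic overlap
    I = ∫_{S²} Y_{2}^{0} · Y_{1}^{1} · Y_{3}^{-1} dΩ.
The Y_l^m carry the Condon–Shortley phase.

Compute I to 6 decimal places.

-0.202301

Checks pass: Σm=0; 6 even; l₃=3∈[1,3].
(2·2+1)(2·1+1)(2·3+1) = 105
Δ: 0! 4! 2! / 7! → 1/105
sum: t=0:+1/4 = 1/4
3j²(2 1 3; 0 0 0) = Δ·Π!·Σ² = 3/35  (sign -1)
sum: t=0:+1/8 = 1/8
3j²(2 1 3; 0 1 -1) = Δ·Π!·Σ² = 2/35  (sign +1)
combine: 4πI² = 105·3/35·2/35 = 18/35
take √, sign -1: I = -0.20230066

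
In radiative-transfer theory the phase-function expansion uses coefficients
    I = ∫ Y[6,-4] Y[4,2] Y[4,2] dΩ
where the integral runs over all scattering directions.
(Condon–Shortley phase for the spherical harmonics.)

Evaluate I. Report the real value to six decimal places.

0.159678

Rules hold: Σm=0, L=14 even, 2≤4≤10.
N = 13·9·9 = 1053
Δ = 6!·6!·2!/15! = 1/1261260
Racah Σ t=2..4: t=2:+1/4608 t=3:−1/1296 t=4:+1/4608 = -7/20736
⇒ 3j(6 4 4; 0 0 0)² = 20/1287, sgn -1
Racah Σ t=4..6: t=4:+1/69120 t=5:−1/14400 t=6:+1/69120 = -7/172800
⇒ 3j(6 4 4; -4 2 2)² = 14/715, sgn -1
4πI² = N·(3j₀)²·(3jₘ)² = 504/1573
I = +1·√(0.320407/4π) = 0.15967833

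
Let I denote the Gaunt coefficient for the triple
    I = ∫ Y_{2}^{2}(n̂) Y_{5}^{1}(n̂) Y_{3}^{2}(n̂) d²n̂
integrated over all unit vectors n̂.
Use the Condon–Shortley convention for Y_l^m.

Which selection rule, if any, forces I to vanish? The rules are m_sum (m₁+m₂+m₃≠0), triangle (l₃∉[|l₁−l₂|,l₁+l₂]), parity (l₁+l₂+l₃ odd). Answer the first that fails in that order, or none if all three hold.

Σmᵢ = 5  ✗
l₃∈[|l₁−l₂|,l₁+l₂]=[3,7], have l₃=3
Σlᵢ = 10 ⇒ even

m_sum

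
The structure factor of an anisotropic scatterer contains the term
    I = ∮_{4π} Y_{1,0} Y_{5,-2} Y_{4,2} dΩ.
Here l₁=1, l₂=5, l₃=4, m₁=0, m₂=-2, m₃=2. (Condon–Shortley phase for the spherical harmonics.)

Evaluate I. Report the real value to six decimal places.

m-sum 0 ✓  L=10 even ✓  4≤4≤6 ✓
Π(2lᵢ+1) = 3×11×9 = 297
triangle coeff Δ(1,5,4) = 1/495
Σ_t [1,1]: t=1:−1/576 = -1/576
(3j)²=5/99 [(1 5 4; 0 0 0)], sign=-1
Σ_t [1,1]: t=1:−1/1440 = -1/1440
(3j)²=7/165 [(1 5 4; 0 -2 2)], sign=-1
⇒ 4πI² = 7/11
I = (+1)√(7/11/(4π)) = 0.22503380

0.225034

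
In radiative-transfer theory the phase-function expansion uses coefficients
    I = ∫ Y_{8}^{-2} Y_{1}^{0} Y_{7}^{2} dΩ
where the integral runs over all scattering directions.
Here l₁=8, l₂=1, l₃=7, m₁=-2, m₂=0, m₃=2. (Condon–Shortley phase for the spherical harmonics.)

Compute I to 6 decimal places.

0.237007

Checks pass: Σm=0; 16 even; l₃=7∈[7,9].
(2·8+1)(2·1+1)(2·7+1) = 765
Δ: 2! 14! 0! / 17! → 1/2040
sum: t=1:−1/25401600 = -1/25401600
3j²(8 1 7; 0 0 0) = Δ·Π!·Σ² = 8/255  (sign +1)
sum: t=1:−1/43545600 = -1/43545600
3j²(8 1 7; -2 0 2) = Δ·Π!·Σ² = 1/34  (sign +1)
combine: 4πI² = 765·8/255·1/34 = 12/17
take √, sign +1: I = 0.23700703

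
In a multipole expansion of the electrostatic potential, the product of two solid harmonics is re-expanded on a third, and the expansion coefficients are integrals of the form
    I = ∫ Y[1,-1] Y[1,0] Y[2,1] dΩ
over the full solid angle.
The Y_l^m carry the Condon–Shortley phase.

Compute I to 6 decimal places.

Checks pass: Σm=0; 4 even; l₃=2∈[0,2].
(2·1+1)(2·1+1)(2·2+1) = 45
Δ: 0! 2! 2! / 5! → 1/30
sum: t=0:+1/1 = 1/1
3j²(1 1 2; 0 0 0) = Δ·Π!·Σ² = 2/15  (sign +1)
sum: t=0:+1/2 = 1/2
3j²(1 1 2; -1 0 1) = Δ·Π!·Σ² = 1/10  (sign -1)
combine: 4πI² = 45·2/15·1/10 = 3/5
take √, sign -1: I = -0.21850969

-0.218510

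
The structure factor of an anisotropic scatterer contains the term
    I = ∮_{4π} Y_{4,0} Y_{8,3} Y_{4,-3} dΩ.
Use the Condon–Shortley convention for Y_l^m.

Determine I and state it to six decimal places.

Checks pass: Σm=0; 16 even; l₃=4∈[4,12].
(2·4+1)(2·8+1)(2·4+1) = 1377
Δ: 8! 0! 8! / 17! → 1/218790
sum: t=4:+1/331776 = 1/331776
3j²(4 8 4; 0 0 0) = Δ·Π!·Σ² = 490/21879  (sign +1)
sum: t=4:+1/2903040 = 1/2903040
3j²(4 8 4; 0 3 -3) = Δ·Π!·Σ² = 5/663  (sign -1)
combine: 4πI² = 1377·490/21879·5/663 = 7350/31603
take √, sign -1: I = -0.13604249

-0.136042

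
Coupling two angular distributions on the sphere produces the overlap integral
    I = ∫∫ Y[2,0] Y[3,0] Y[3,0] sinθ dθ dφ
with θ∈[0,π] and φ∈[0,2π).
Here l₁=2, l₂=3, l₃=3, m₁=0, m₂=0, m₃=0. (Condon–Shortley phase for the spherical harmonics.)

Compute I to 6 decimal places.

0.168209

m-sum 0 ✓  L=8 even ✓  1≤3≤5 ✓
Π(2lᵢ+1) = 5×7×7 = 245
triangle coeff Δ(2,3,3) = 1/3780
Σ_t [0,2]: t=0:+1/24 t=1:−1/4 t=2:+1/24 = -1/6
(3j)²=4/105 [(2 3 3; 0 0 0)], sign=+1
(m-triple is (0,0,0) — same symbol as above.)
⇒ 4πI² = 16/45
I = (+1)√(16/45/(4π)) = 0.16820883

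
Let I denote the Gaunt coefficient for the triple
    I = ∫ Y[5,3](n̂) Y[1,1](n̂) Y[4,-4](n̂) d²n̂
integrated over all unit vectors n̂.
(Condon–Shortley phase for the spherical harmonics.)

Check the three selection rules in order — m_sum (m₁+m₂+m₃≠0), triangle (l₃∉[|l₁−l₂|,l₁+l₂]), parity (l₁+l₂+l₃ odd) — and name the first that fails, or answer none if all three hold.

m₁+m₂+m₃ = 3 + 1 − 4 = 0  ✓
triangle: |5−1|=4 ≤ l₃=4 ≤ 5+1=6  ✓
parity: l₁+l₂+l₃ = 10 is even  ✓

none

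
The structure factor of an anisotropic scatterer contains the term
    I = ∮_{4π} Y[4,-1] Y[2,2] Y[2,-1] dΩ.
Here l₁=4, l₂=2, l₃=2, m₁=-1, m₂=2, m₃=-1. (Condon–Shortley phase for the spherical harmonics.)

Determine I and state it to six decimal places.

Rules hold: Σm=0, L=8 even, 2≤2≤6.
N = 9·5·5 = 225
Δ = 4!·4!·0!/9! = 1/630
Racah Σ t=2..2: t=2:+1/16 = 1/16
⇒ 3j(4 2 2; 0 0 0)² = 2/35, sgn +1
Racah Σ t=4..4: t=4:+1/144 = 1/144
⇒ 3j(4 2 2; -1 2 -1)² = 1/126, sgn -1
4πI² = N·(3j₀)²·(3jₘ)² = 5/49
I = -1·√(0.102041/4π) = -0.09011188

-0.090112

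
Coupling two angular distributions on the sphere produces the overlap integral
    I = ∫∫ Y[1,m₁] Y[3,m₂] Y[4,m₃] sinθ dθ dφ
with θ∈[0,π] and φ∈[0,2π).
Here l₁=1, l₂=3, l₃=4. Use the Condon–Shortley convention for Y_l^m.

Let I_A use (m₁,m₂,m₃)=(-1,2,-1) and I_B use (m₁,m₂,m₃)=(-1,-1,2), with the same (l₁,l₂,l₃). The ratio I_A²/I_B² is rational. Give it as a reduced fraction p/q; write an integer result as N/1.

1/5

Shared (l₁,l₂,l₃)=(1,3,4): N and (l;000)² cancel in I_A²/I_B².
A: Δ = 0!·2!·6!/9! = 1/252; Racah Σ t=0..0: t=0:+1/240 = 1/240; ⇒ 3j(1 3 4; -1 2 -1)² = 1/84, sgn -1
B: Δ = 0!·2!·6!/9! = 1/252; Racah Σ t=0..0: t=0:+1/96 = 1/96; ⇒ 3j(1 3 4; -1 -1 2)² = 5/84, sgn +1
I_A²/I_B² = (1/84)/(5/84) = 1/5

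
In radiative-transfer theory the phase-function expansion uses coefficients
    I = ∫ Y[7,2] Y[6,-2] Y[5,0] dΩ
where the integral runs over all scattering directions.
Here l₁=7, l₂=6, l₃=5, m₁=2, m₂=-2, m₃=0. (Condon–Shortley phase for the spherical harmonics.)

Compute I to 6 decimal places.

-0.005692

m-sum 0 ✓  L=18 even ✓  1≤5≤13 ✓
Π(2lᵢ+1) = 15×13×11 = 2145
triangle coeff Δ(7,6,5) = 1/174594420
Σ_t [2,6]: t=2:+1/4147200 t=3:−1/207360 t=4:+1/82944 t=5:−1/207360 t=6:+1/4147200 = 1/345600
(3j)²=420/46189 [(7 6 5; 0 0 0)], sign=-1
Σ_t [0,4]: t=0:+1/116121600 t=1:−1/1451520 t=2:+1/207360 t=3:−1/207360 t=4:+1/1658880 = -1/12902400
(3j)²=27/1293292 [(7 6 5; 2 -2 0)], sign=+1
⇒ 4πI² = 6075/14919047
I = (-1)√(6075/14919047/(4π)) = -0.00569243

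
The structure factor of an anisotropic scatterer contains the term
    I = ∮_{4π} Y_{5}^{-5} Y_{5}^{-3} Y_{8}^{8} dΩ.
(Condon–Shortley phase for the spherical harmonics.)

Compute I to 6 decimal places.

-0.163955

m-sum 0 ✓  L=18 even ✓  0≤8≤10 ✓
Π(2lᵢ+1) = 11×11×17 = 2057
triangle coeff Δ(5,5,8) = 1/37413090
Σ_t [0,2]: t=0:+1/1036800 t=1:−1/331776 t=2:+1/1036800 = -1/921600
(3j)²=490/46189 [(5 5 8; 0 0 0)], sign=-1
Σ_t [2,2]: t=2:+1/3251404800 = 1/3251404800
(3j)²=5/323 [(5 5 8; -5 -3 8)], sign=+1
⇒ 4πI² = 26950/79781
I = (-1)√(26950/79781/(4π)) = -0.16395502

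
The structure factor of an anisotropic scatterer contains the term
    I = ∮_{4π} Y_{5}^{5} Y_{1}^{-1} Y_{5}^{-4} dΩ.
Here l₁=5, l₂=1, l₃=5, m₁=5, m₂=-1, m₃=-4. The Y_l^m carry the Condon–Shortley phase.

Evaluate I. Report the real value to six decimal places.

l₁+l₂+l₃=11 is odd: 3j(l;000)=0 ⇒ I=0

0.000000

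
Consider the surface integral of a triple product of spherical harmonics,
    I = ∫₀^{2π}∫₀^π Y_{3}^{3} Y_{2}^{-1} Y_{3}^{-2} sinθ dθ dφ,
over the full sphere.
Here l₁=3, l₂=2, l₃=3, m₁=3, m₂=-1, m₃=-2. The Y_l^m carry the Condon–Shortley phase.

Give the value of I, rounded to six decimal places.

-0.210261

Checks pass: Σm=0; 8 even; l₃=3∈[1,5].
(2·3+1)(2·2+1)(2·3+1) = 245
Δ: 2! 4! 2! / 9! → 1/3780
sum: t=0:+1/24 t=1:−1/4 t=2:+1/24 = -1/6
3j²(3 2 3; 0 0 0) = Δ·Π!·Σ² = 4/105  (sign +1)
sum: t=0:+1/48 = 1/48
3j²(3 2 3; 3 -1 -2) = Δ·Π!·Σ² = 5/84  (sign -1)
combine: 4πI² = 245·4/105·5/84 = 5/9
take √, sign -1: I = -0.21026104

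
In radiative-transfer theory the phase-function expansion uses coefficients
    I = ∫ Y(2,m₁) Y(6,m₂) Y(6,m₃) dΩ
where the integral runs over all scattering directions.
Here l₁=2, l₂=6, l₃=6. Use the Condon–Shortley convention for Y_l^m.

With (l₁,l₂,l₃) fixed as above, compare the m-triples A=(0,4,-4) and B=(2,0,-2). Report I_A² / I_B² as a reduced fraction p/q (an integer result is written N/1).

1/70

Shared (l₁,l₂,l₃)=(2,6,6): N and (l;000)² cancel in I_A²/I_B².
A: Δ = 2!·2!·10!/15! = 1/90090; Racah Σ t=0..2: t=0:+1/14515200 t=1:−1/362880 t=2:+1/322560 = 1/2419200; ⇒ 3j(2 6 6; 0 4 -4)² = 2/5005, sgn +1
B: Δ = 2!·2!·10!/15! = 1/90090; Racah Σ t=0..0: t=0:+1/69120 = 1/69120; ⇒ 3j(2 6 6; 2 0 -2)² = 4/143, sgn +1
I_A²/I_B² = (2/5005)/(4/143) = 1/70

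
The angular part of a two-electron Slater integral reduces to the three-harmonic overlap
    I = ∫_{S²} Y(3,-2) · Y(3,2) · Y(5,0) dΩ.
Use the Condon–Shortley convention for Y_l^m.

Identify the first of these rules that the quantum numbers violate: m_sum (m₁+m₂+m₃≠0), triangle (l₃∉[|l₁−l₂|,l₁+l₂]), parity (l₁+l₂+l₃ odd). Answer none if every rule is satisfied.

Σmᵢ = 0  ✓
l₃∈[|l₁−l₂|,l₁+l₂]=[0,6], have l₃=5  ✓
Σlᵢ = 11 ⇒ odd  ✗

parity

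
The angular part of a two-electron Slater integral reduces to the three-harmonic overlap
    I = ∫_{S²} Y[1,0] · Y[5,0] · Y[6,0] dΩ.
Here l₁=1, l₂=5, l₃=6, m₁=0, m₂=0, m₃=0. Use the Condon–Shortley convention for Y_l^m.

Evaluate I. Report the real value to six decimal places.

Rules hold: Σm=0, L=12 even, 4≤6≤6.
N = 3·11·13 = 429
Δ = 0!·2!·10!/13! = 1/858
Racah Σ t=0..0: t=0:+1/14400 = 1/14400
⇒ 3j(1 5 6; 0 0 0)² = 6/143, sgn +1
(m-triple is (0,0,0) — same symbol as above.)
4πI² = N·(3j₀)²·(3jₘ)² = 108/143
I = +1·√(0.755245/4π) = 0.24515397

0.245154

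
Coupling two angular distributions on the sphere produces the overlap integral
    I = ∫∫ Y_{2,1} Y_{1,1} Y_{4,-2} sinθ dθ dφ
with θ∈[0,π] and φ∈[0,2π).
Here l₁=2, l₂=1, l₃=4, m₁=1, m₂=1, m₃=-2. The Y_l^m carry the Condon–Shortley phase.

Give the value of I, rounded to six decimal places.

l₃=4 ∉ [1,3] — triangle fails ⇒ I = 0

0.000000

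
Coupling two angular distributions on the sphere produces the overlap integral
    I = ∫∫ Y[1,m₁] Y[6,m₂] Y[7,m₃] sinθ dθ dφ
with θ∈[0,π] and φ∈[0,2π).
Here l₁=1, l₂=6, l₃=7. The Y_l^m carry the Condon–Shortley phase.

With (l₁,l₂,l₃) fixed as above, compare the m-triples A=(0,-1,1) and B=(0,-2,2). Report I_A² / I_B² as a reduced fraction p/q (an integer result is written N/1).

Shared (l₁,l₂,l₃)=(1,6,7): N and (l;000)² cancel in I_A²/I_B².
A: Δ = 0!·2!·12!/15! = 1/1365; Racah Σ t=0..0: t=0:+1/604800 = 1/604800; ⇒ 3j(1 6 7; 0 -1 1)² = 16/455, sgn +1
B: Δ = 0!·2!·12!/15! = 1/1365; Racah Σ t=0..0: t=0:+1/967680 = 1/967680; ⇒ 3j(1 6 7; 0 -2 2)² = 3/91, sgn -1
I_A²/I_B² = (16/455)/(3/91) = 16/15

16/15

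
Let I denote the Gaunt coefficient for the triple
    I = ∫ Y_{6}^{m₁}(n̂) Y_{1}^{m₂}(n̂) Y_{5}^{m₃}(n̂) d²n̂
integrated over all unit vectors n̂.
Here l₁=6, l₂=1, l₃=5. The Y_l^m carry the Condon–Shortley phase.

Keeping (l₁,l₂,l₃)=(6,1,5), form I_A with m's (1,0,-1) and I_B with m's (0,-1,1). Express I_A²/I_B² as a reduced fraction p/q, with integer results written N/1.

l's match ⇒ only the (l;m) 3-j factors differ between A and B.
A: triangle coeff Δ(6,1,5) = 1/858; Σ_t [1,1]: t=1:−1/17280 = -1/17280; (3j)²=35/858 [(6 1 5; 1 0 -1)], sign=-1
B: triangle coeff Δ(6,1,5) = 1/858; Σ_t [0,0]: t=0:+1/34560 = 1/34560; (3j)²=5/286 [(6 1 5; 0 -1 1)], sign=+1
I_A²/I_B² = (35/858)/(5/286) = 7/3

7/3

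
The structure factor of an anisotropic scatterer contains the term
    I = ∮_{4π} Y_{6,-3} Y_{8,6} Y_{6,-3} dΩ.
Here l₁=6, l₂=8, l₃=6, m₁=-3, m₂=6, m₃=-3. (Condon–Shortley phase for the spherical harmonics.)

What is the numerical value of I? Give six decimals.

0.135607

Rules hold: Σm=0, L=20 even, 2≤6≤14.
N = 13·17·13 = 2873
Δ = 8!·4!·8!/21! = 1/1309458150
Racah Σ t=2..6: t=2:+1/49766400 t=3:−1/3110400 t=4:+1/1327104 t=5:−1/3110400 t=6:+1/49766400 = 1/6635520
⇒ 3j(6 8 6; 0 0 0)² = 350/46189, sgn +1
Racah Σ t=6..8: t=6:+1/348364800 t=7:−1/101606400 t=8:+1/348364800 = -1/243855360
⇒ 3j(6 8 6; -3 6 -3)² = 24/2261, sgn +1
4πI² = N·(3j₀)²·(3jₘ)² = 15600/67507
I = +1·√(0.231087/4π) = 0.13560727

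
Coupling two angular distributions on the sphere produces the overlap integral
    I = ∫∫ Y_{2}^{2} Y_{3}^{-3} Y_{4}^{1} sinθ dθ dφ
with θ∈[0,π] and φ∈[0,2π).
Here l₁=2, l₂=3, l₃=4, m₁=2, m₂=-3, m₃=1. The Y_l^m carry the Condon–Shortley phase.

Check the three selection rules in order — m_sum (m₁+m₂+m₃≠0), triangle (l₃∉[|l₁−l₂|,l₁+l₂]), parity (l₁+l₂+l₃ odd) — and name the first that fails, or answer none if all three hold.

m₁+m₂+m₃ = 2 − 3 + 1 = 0  ✓
triangle: |2−3|=1 ≤ l₃=4 ≤ 2+3=5  ✓
parity: l₁+l₂+l₃ = 9 is odd  ✗

parity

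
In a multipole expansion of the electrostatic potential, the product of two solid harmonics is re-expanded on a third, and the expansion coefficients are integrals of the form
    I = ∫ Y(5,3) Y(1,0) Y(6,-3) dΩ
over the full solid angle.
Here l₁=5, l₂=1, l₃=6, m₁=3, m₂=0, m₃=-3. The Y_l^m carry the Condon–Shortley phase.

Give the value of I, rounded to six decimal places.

Rules hold: Σm=0, L=12 even, 4≤6≤6.
N = 11·3·13 = 429
Δ = 0!·10!·2!/13! = 1/858
Racah Σ t=0..0: t=0:+1/14400 = 1/14400
⇒ 3j(5 1 6; 0 0 0)² = 6/143, sgn +1
Racah Σ t=0..0: t=0:+1/80640 = 1/80640
⇒ 3j(5 1 6; 3 0 -3)² = 9/286, sgn -1
4πI² = N·(3j₀)²·(3jₘ)² = 81/143
I = -1·√(0.566434/4π) = -0.21230956

-0.212310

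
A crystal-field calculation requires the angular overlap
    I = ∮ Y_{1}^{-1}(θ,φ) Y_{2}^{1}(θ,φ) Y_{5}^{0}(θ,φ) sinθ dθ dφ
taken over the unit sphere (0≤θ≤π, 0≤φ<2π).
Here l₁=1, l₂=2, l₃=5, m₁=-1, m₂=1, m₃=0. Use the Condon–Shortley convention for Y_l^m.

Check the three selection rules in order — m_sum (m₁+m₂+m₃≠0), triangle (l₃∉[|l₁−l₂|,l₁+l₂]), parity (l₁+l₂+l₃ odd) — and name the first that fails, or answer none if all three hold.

triangle

azimuthal sum: -1 + 1 + 0 = 0  ✓
1 ≤ 5 ≤ 3 (triangle on l)  ✗
L = 1 + 2 + 5 = 8 (even)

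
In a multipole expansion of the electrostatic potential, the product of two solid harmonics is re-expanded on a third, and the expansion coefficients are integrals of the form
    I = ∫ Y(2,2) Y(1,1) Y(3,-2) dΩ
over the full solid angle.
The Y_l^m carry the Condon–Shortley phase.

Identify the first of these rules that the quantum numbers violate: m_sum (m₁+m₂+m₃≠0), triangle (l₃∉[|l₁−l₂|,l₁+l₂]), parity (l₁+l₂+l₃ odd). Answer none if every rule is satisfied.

m_sum

m₁+m₂+m₃ = 2 + 1 − 2 = 1  ✗
triangle: |2−1|=1 ≤ l₃=3 ≤ 2+1=3
parity: l₁+l₂+l₃ = 6 is even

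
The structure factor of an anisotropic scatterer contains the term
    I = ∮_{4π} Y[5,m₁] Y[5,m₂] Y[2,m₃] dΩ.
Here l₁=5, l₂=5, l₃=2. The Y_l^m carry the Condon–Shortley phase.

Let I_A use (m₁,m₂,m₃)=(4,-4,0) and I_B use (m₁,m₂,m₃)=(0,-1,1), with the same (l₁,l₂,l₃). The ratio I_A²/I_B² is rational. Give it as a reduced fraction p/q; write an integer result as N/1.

Same 5,5,2: normalisation and zero-m 3j drop out of the ratio.
A: Δ: 8! 2! 2! / 13! → 1/38610; sum: t=0:+1/40320 t=1:−1/20160 = -1/40320; 3j²(5 5 2; 4 -4 0) = Δ·Π!·Σ² = 6/715  (sign -1)
B: Δ: 8! 2! 2! / 13! → 1/38610; sum: t=3:−1/1440 t=4:+1/1152 = 1/5760; 3j²(5 5 2; 0 -1 1) = Δ·Π!·Σ² = 1/858  (sign -1)
I_A²/I_B² = (6/715)/(1/858) = 36/5

36/5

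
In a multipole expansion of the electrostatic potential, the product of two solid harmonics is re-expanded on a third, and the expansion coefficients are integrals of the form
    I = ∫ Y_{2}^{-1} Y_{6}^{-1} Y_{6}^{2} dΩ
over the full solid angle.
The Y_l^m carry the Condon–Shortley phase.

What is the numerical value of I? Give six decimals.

m-sum 0 ✓  L=14 even ✓  4≤6≤8 ✓
Π(2lᵢ+1) = 5×13×13 = 845
triangle coeff Δ(2,6,6) = 1/90090
Σ_t [0,2]: t=0:+1/69120 t=1:−1/14400 t=2:+1/69120 = -7/172800
(3j)²=14/715 [(2 6 6; 0 0 0)], sign=-1
Σ_t [1,2]: t=1:−1/34560 t=2:+1/60480 = -1/80640
(3j)²=6/1001 [(2 6 6; -1 -1 2)], sign=-1
⇒ 4πI² = 12/121
I = (+1)√(12/121/(4π)) = 0.08883682

0.088837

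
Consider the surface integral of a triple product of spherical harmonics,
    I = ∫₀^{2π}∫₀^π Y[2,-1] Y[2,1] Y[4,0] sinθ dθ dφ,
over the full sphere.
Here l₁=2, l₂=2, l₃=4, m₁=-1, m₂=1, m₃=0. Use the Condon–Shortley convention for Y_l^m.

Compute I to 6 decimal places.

0.161197

Rules hold: Σm=0, L=8 even, 0≤4≤4.
N = 5·5·9 = 225
Δ = 0!·4!·4!/9! = 1/630
Racah Σ t=0..0: t=0:+1/16 = 1/16
⇒ 3j(2 2 4; 0 0 0)² = 2/35, sgn +1
Racah Σ t=0..0: t=0:+1/36 = 1/36
⇒ 3j(2 2 4; -1 1 0)² = 8/315, sgn +1
4πI² = N·(3j₀)²·(3jₘ)² = 16/49
I = +1·√(0.326531/4π) = 0.16119702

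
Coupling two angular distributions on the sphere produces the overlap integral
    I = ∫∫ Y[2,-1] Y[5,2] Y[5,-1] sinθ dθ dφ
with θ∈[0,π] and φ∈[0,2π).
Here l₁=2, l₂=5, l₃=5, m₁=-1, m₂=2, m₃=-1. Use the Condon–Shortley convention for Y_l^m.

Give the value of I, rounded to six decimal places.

Checks pass: Σm=0; 12 even; l₃=5∈[3,7].
(2·2+1)(2·5+1)(2·5+1) = 605
Δ: 2! 2! 8! / 13! → 1/38610
sum: t=0:+1/2880 t=1:−1/576 t=2:+1/2880 = -1/960
3j²(2 5 5; 0 0 0) = Δ·Π!·Σ² = 10/429  (sign +1)
sum: t=1:−1/2880 t=2:+1/1440 = 1/2880
3j²(2 5 5; -1 2 -1) = Δ·Π!·Σ² = 7/715  (sign +1)
combine: 4πI² = 605·10/429·7/715 = 70/507
take √, sign +1: I = 0.10481902

0.104819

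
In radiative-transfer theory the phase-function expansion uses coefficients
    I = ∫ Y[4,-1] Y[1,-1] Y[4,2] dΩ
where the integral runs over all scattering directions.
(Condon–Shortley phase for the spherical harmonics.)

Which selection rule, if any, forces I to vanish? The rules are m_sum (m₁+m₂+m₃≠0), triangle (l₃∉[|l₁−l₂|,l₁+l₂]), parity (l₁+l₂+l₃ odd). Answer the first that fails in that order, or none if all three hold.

parity

azimuthal sum: -1 − 1 + 2 = 0  ✓
3 ≤ 4 ≤ 5 (triangle on l)  ✓
L = 4 + 1 + 4 = 9 (odd)  ✗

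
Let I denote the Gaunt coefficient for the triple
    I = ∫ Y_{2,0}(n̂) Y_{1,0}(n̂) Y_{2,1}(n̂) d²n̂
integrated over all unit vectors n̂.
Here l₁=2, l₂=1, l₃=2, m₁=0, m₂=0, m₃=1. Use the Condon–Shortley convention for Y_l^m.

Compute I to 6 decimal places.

m-sum = 0 + 0 + 1 = 1 ≠ 0 ⇒ I = 0

0.000000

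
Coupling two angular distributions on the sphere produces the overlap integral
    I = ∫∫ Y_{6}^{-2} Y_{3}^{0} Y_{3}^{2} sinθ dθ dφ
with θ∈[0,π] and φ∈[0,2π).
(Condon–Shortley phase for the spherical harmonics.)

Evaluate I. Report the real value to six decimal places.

Checks pass: Σm=0; 12 even; l₃=3∈[3,9].
(2·6+1)(2·3+1)(2·3+1) = 637
Δ: 6! 6! 0! / 13! → 1/12012
sum: t=3:−1/1296 = -1/1296
3j²(6 3 3; 0 0 0) = Δ·Π!·Σ² = 100/3003  (sign +1)
sum: t=3:−1/4320 = -1/4320
3j²(6 3 3; -2 0 2) = Δ·Π!·Σ² = 8/429  (sign +1)
combine: 4πI² = 637·100/3003·8/429 = 5600/14157
take √, sign +1: I = 0.17742036

0.177420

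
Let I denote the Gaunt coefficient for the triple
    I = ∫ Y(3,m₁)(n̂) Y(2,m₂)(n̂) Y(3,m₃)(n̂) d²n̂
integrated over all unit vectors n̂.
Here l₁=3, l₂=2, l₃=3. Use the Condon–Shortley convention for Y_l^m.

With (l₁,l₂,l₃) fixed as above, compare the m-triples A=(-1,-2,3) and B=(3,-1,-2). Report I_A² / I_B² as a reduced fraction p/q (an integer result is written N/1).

Shared (l₁,l₂,l₃)=(3,2,3): N and (l;000)² cancel in I_A²/I_B².
A: Δ = 2!·4!·2!/9! = 1/3780; Racah Σ t=0..0: t=0:+1/96 = 1/96; ⇒ 3j(3 2 3; -1 -2 3)² = 1/42, sgn +1
B: Δ = 2!·4!·2!/9! = 1/3780; Racah Σ t=0..0: t=0:+1/48 = 1/48; ⇒ 3j(3 2 3; 3 -1 -2)² = 5/84, sgn -1
I_A²/I_B² = (1/42)/(5/84) = 2/5

2/5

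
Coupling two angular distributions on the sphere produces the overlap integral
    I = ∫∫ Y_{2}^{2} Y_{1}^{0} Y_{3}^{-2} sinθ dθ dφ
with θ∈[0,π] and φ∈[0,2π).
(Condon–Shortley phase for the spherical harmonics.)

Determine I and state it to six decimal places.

m-sum 0 ✓  L=6 even ✓  1≤3≤3 ✓
Π(2lᵢ+1) = 5×3×7 = 105
triangle coeff Δ(2,1,3) = 1/105
Σ_t [0,0]: t=0:+1/4 = 1/4
(3j)²=3/35 [(2 1 3; 0 0 0)], sign=-1
Σ_t [0,0]: t=0:+1/24 = 1/24
(3j)²=1/21 [(2 1 3; 2 0 -2)], sign=-1
⇒ 4πI² = 3/7
I = (+1)√(3/7/(4π)) = 0.18467439

0.184674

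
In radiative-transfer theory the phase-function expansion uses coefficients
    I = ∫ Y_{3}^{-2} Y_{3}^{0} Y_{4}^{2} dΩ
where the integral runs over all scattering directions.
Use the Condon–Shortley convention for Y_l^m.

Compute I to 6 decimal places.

m-sum 0 ✓  L=10 even ✓  0≤4≤6 ✓
Π(2lᵢ+1) = 7×7×9 = 441
triangle coeff Δ(3,3,4) = 1/34650
Σ_t [0,2]: t=0:+1/72 t=1:−1/16 t=2:+1/72 = -5/144
(3j)²=2/77 [(3 3 4; 0 0 0)], sign=-1
Σ_t [1,2]: t=1:−1/96 t=2:+1/72 = 1/288
(3j)²=1/462 [(3 3 4; -2 0 2)], sign=+1
⇒ 4πI² = 3/121
I = (-1)√(3/121/(4π)) = -0.04441841

-0.044418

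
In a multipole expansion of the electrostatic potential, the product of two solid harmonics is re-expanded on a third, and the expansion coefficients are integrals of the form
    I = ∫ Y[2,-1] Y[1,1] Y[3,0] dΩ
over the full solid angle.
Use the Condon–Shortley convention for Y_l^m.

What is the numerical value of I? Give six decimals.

0.143048

Checks pass: Σm=0; 6 even; l₃=3∈[1,3].
(2·2+1)(2·1+1)(2·3+1) = 105
Δ: 0! 4! 2! / 7! → 1/105
sum: t=0:+1/4 = 1/4
3j²(2 1 3; 0 0 0) = Δ·Π!·Σ² = 3/35  (sign -1)
sum: t=0:+1/12 = 1/12
3j²(2 1 3; -1 1 0) = Δ·Π!·Σ² = 1/35  (sign -1)
combine: 4πI² = 105·3/35·1/35 = 9/35
take √, sign +1: I = 0.14304817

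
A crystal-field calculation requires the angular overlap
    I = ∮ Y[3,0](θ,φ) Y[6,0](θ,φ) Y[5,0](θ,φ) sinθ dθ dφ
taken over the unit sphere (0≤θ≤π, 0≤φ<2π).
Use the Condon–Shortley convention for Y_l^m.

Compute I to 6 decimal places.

0.145631

Rules hold: Σm=0, L=14 even, 3≤5≤9.
N = 7·13·11 = 1001
Δ = 4!·2!·8!/15! = 1/675675
Racah Σ t=1..3: t=1:−1/8640 t=2:+1/2304 t=3:−1/8640 = 7/34560
⇒ 3j(3 6 5; 0 0 0)² = 7/429, sgn -1
(m-triple is (0,0,0) — same symbol as above.)
4πI² = N·(3j₀)²·(3jₘ)² = 343/1287
I = +1·√(0.266511/4π) = 0.14563067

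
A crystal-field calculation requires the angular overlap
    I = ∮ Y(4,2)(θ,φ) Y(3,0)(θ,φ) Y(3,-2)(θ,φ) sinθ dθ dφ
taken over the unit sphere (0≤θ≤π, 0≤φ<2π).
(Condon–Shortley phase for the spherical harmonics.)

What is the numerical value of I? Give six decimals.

-0.044418

Rules hold: Σm=0, L=10 even, 1≤3≤7.
N = 9·7·7 = 441
Δ = 4!·4!·2!/11! = 1/34650
Racah Σ t=1..3: t=1:−1/72 t=2:+1/16 t=3:−1/72 = 5/144
⇒ 3j(4 3 3; 0 0 0)² = 2/77, sgn -1
Racah Σ t=1..2: t=1:−1/72 t=2:+1/96 = -1/288
⇒ 3j(4 3 3; 2 0 -2)² = 1/462, sgn +1
4πI² = N·(3j₀)²·(3jₘ)² = 3/121
I = -1·√(0.0247934/4π) = -0.04441841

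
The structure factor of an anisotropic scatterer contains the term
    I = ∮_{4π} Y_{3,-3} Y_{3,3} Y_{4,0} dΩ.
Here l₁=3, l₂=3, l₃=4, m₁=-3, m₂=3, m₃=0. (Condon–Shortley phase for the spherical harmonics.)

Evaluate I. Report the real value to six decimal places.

Rules hold: Σm=0, L=10 even, 0≤4≤6.
N = 7·7·9 = 441
Δ = 2!·4!·4!/11! = 1/34650
Racah Σ t=0..2: t=0:+1/72 t=1:−1/16 t=2:+1/72 = -5/144
⇒ 3j(3 3 4; 0 0 0)² = 2/77, sgn -1
Racah Σ t=2..2: t=2:+1/1152 = 1/1152
⇒ 3j(3 3 4; -3 3 0)² = 1/154, sgn +1
4πI² = N·(3j₀)²·(3jₘ)² = 9/121
I = -1·√(0.0743802/4π) = -0.07693494

-0.076935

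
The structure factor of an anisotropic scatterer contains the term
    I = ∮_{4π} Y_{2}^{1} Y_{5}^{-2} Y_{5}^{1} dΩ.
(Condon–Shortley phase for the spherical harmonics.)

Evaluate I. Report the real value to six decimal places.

0.104819

Checks pass: Σm=0; 12 even; l₃=5∈[3,7].
(2·2+1)(2·5+1)(2·5+1) = 605
Δ: 2! 2! 8! / 13! → 1/38610
sum: t=0:+1/2880 t=1:−1/576 t=2:+1/2880 = -1/960
3j²(2 5 5; 0 0 0) = Δ·Π!·Σ² = 10/429  (sign +1)
sum: t=0:+1/1440 t=1:−1/2880 = 1/2880
3j²(2 5 5; 1 -2 1) = Δ·Π!·Σ² = 7/715  (sign +1)
combine: 4πI² = 605·10/429·7/715 = 70/507
take √, sign +1: I = 0.10481902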